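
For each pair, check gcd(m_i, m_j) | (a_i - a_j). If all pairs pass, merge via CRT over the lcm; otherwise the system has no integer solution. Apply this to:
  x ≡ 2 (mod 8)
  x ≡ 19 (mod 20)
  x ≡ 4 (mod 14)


Moduli 8, 20, 14 are not pairwise coprime, so CRT works modulo lcm(m_i) when all pairwise compatibility conditions hold.
Pairwise compatibility: gcd(m_i, m_j) must divide a_i - a_j for every pair.
Merge one congruence at a time:
  Start: x ≡ 2 (mod 8).
  Combine with x ≡ 19 (mod 20): gcd(8, 20) = 4, and 19 - 2 = 17 is NOT divisible by 4.
    ⇒ system is inconsistent (no integer solution).

No solution (the system is inconsistent).


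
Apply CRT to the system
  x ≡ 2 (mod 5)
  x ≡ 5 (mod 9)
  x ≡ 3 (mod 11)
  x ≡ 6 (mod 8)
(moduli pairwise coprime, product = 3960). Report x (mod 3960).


Product of moduli M = 5 · 9 · 11 · 8 = 3960.
Merge one congruence at a time:
  Start: x ≡ 2 (mod 5).
  Combine with x ≡ 5 (mod 9); new modulus lcm = 45.
    Write x = 2 + 5·t and substitute into x ≡ 5 (mod 9): 5·t ≡ 5 − 2 = 3 (mod 9).
    The inverse of 5 mod 9 is 2 (since 5·2 = 10 = 1·9 + 1), so t ≡ 2·3 = 6 ≡ 6 (mod 9).
    Then x = 2 + 5·6 = 32, valid modulo lcm(5, 9) = 45: x ≡ 32 (mod 45).
  Combine with x ≡ 3 (mod 11); new modulus lcm = 495.
    Write x = 32 + 45·t and substitute into x ≡ 3 (mod 11): 45·t ≡ 3 − 32 = -29 (mod 11).
    Reduce coefficients mod 11: 1·t ≡ 4 (mod 11).
    So t ≡ 4 (mod 11).
    Then x = 32 + 45·4 = 212, valid modulo lcm(45, 11) = 495: x ≡ 212 (mod 495).
  Combine with x ≡ 6 (mod 8); new modulus lcm = 3960.
    Write x = 212 + 495·t and substitute into x ≡ 6 (mod 8): 495·t ≡ 6 − 212 = -206 (mod 8).
    Reduce coefficients mod 8: 7·t ≡ 2 (mod 8).
    The inverse of 7 mod 8 is 7 (since 7·7 = 49 = 6·8 + 1), so t ≡ 7·2 = 14 ≡ 6 (mod 8).
    Then x = 212 + 495·6 = 3182, valid modulo lcm(495, 8) = 3960: x ≡ 3182 (mod 3960).
Verify against each original: 3182 mod 5 = 2, 3182 mod 9 = 5, 3182 mod 11 = 3, 3182 mod 8 = 6.

x ≡ 3182 (mod 3960).


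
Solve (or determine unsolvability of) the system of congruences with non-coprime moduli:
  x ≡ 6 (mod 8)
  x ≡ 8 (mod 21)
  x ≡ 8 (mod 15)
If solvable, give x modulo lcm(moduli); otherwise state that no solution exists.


Moduli 8, 21, 15 are not pairwise coprime, so CRT works modulo lcm(m_i) when all pairwise compatibility conditions hold.
Pairwise compatibility: gcd(m_i, m_j) must divide a_i - a_j for every pair.
Merge one congruence at a time:
  Start: x ≡ 6 (mod 8).
  Combine with x ≡ 8 (mod 21): gcd(8, 21) = 1; 8 - 6 = 2, which IS divisible by 1, so compatible.
    Write x = 6 + 8·t and substitute into x ≡ 8 (mod 21): 8·t ≡ 8 − 6 = 2 (mod 21).
    The inverse of 8 mod 21 is 8 (since 8·8 = 64 = 3·21 + 1), so t ≡ 8·2 = 16 ≡ 16 (mod 21).
    Then x = 6 + 8·16 = 134, valid modulo lcm(8, 21) = 168: x ≡ 134 (mod 168).
  Combine with x ≡ 8 (mod 15): gcd(168, 15) = 3; 8 - 134 = -126, which IS divisible by 3, so compatible.
    Write x = 134 + 168·t and substitute into x ≡ 8 (mod 15): 168·t ≡ 8 − 134 = -126 (mod 15).
    Divide the congruence (and modulus) by g = 3: 56·t ≡ -42 (mod 5).
    Reduce coefficients mod 5: 1·t ≡ 3 (mod 5).
    So t ≡ 3 (mod 5).
    Then x = 134 + 168·3 = 638, valid modulo lcm(168, 15) = 840: x ≡ 638 (mod 840).
Verify: 638 mod 8 = 6, 638 mod 21 = 8, 638 mod 15 = 8.

x ≡ 638 (mod 840).


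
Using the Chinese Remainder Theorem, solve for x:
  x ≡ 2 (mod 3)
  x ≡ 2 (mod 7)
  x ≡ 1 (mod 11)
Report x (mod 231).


Moduli 3, 7, 11 are pairwise coprime; by CRT there is a unique solution modulo M = 3 · 7 · 11 = 231.
Solve pairwise, accumulating the modulus:
  Start with x ≡ 2 (mod 3).
  Combine with x ≡ 2 (mod 7): since gcd(3, 7) = 1, we get a unique residue mod 21.
    Write x = 2 + 3·t and substitute into x ≡ 2 (mod 7): 3·t ≡ 2 − 2 = 0 (mod 7).
    The inverse of 3 mod 7 is 5 (since 3·5 = 15 = 2·7 + 1), so t ≡ 5·0 = 0 ≡ 0 (mod 7).
    Then x = 2 + 3·0 = 2, valid modulo lcm(3, 7) = 21: x ≡ 2 (mod 21).
  Combine with x ≡ 1 (mod 11): since gcd(21, 11) = 1, we get a unique residue mod 231.
    Write x = 2 + 21·t and substitute into x ≡ 1 (mod 11): 21·t ≡ 1 − 2 = -1 (mod 11).
    Reduce coefficients mod 11: 10·t ≡ 10 (mod 11).
    The inverse of 10 mod 11 is 10 (since 10·10 = 100 = 9·11 + 1), so t ≡ 10·10 = 100 ≡ 1 (mod 11).
    Then x = 2 + 21·1 = 23, valid modulo lcm(21, 11) = 231: x ≡ 23 (mod 231).
Verify: 23 mod 3 = 2 ✓, 23 mod 7 = 2 ✓, 23 mod 11 = 1 ✓.

x ≡ 23 (mod 231).


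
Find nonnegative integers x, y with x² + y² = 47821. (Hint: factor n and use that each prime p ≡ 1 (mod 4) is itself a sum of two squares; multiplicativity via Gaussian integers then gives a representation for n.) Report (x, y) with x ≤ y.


Step 1: Factor n = 47821 = 17 · 29 · 97.
Step 2: Check the mod-4 condition on each prime factor: 17 ≡ 1 (mod 4), exponent 1; 29 ≡ 1 (mod 4), exponent 1; 97 ≡ 1 (mod 4), exponent 1.
All primes ≡ 3 (mod 4) appear to even exponent (or don't appear), so by the two-squares theorem n IS expressible as a sum of two squares.
Step 3: Build a representation. Here n = 17 · 29 · 97 is a product of primes ≡ 1 (mod 4). Each prime p ≡ 1 (mod 4) is itself a sum of two squares; find a² by testing p − a² for a perfect square:
  17: 17 − 1² = 16 = 4² ⇒ 17 = 1² + 4².
  29: 29 − 1² = 28, 29 − 2² = 25 = 5² ⇒ 29 = 2² + 5².
  97: 97 − 1² = 96, 97 − 2² = 93, 97 − 3² = 88, 97 − 4² = 81 = 9² ⇒ 97 = 4² + 9².
  Combine using the Brahmagupta–Fibonacci identity (a² + b²)(c² + d²) = (ac − bd)² + (ad + bc)² = (ac + bd)² + (ad − bc)²:
  17 · 29 = 493: from (1² + 4²)(2² + 5²), take (1·2 − 4·5, 1·5 + 4·2) = (2 − 20, 5 + 8) = (-18, 13); dropping signs (only squares matter) gives (18, 13); check 18² + 13² = 324 + 169 = 493 ✓.
  493 · 97 = 47821: from (18² + 13²)(4² + 9²), take (18·4 − 13·9, 18·9 + 13·4) = (72 − 117, 162 + 52) = (-45, 214); dropping signs (only squares matter) gives (45, 214); check 45² + 214² = 2025 + 45796 = 47821 ✓.
Step 4: Order so x ≤ y and verify: 45² + 214² = 2025 + 45796 = 47821 = n. ✓

n = 47821 = 45² + 214² (one valid representation with x ≤ y).


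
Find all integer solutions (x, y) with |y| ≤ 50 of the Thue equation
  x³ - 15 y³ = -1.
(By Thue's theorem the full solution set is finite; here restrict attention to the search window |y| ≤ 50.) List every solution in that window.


The equation is x³ - 15y³ = -1. For fixed y, x³ = 15·y³ − 1, so a solution requires the RHS to be a perfect cube.
Strategy: iterate y from -50 to 50, compute RHS = 15·y³ − 1, and check whether it is a (positive or negative) perfect cube.
Check small values of y:
  y = 0: RHS = -1 = (-1)³ ⇒ x = -1 works.
  y = 1: RHS = 14 is not a perfect cube.
  y = -1: RHS = -16 is not a perfect cube.
  y = 2: RHS = 119 is not a perfect cube.
  y = -2: RHS = -121 is not a perfect cube.
  y = 3: RHS = 404 is not a perfect cube.
  y = -3: RHS = -406 is not a perfect cube.
Continuing the search up to |y| = 50 finds no further solutions beyond those listed.
Collected solutions: (-1, 0).

Solutions (with |y| ≤ 50): (-1, 0).


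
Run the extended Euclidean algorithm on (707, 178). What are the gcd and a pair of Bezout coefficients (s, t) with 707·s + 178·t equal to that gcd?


Euclidean algorithm on (707, 178) — divide until remainder is 0:
  707 = 3 · 178 + 173
  178 = 1 · 173 + 5
  173 = 34 · 5 + 3
  5 = 1 · 3 + 2
  3 = 1 · 2 + 1
  2 = 2 · 1 + 0
gcd(707, 178) = 1.
Track Bezout coefficients alongside the remainders: start with r₀ = 707 = a·1 + b·0 (s = 1, t = 0) and r₁ = 178 = a·0 + b·1 (s = 0, t = 1); each new remainder r_{k+1} = r_{k-1} − q_k·r_k inherits s_{k+1} = s_{k-1} − q_k·s_k, t_{k+1} = t_{k-1} − q_k·t_k, so r_k = a·s_k + b·t_k at every step:
  q = 3: r = 173, s = 1 − 3·0 = 1, t = 0 − 3·1 = -3  (check: 707·1 + 178·(-3) = 173)
  q = 1: r = 5, s = 0 − 1·1 = -1, t = 1 − 1·(-3) = 4  (check: 707·(-1) + 178·4 = 5)
  q = 34: r = 3, s = 1 − 34·(-1) = 35, t = -3 − 34·4 = -139  (check: 707·35 + 178·(-139) = 3)
  q = 1: r = 2, s = -1 − 1·35 = -36, t = 4 − 1·(-139) = 143  (check: 707·(-36) + 178·143 = 2)
  q = 1: r = 1, s = 35 − 1·(-36) = 71, t = -139 − 1·143 = -282  (check: 707·71 + 178·(-282) = 1)
The row with r = 1 (the gcd) gives the Bezout coefficients s = 71, t = -282.
Result: 707 · (71) + 178 · (-282) = 1.

gcd(707, 178) = 1; s = 71, t = -282 (check: 707·71 + 178·(-282) = 1).


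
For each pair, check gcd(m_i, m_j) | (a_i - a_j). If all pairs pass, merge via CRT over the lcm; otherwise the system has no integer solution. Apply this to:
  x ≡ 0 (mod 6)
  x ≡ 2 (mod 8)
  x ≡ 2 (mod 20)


Moduli 6, 8, 20 are not pairwise coprime, so CRT works modulo lcm(m_i) when all pairwise compatibility conditions hold.
Pairwise compatibility: gcd(m_i, m_j) must divide a_i - a_j for every pair.
Merge one congruence at a time:
  Start: x ≡ 0 (mod 6).
  Combine with x ≡ 2 (mod 8): gcd(6, 8) = 2; 2 - 0 = 2, which IS divisible by 2, so compatible.
    Write x = 0 + 6·t and substitute into x ≡ 2 (mod 8): 6·t ≡ 2 − 0 = 2 (mod 8).
    Divide the congruence (and modulus) by g = 2: 3·t ≡ 1 (mod 4).
    The inverse of 3 mod 4 is 3 (since 3·3 = 9 = 2·4 + 1), so t ≡ 3·1 = 3 ≡ 3 (mod 4).
    Then x = 0 + 6·3 = 18, valid modulo lcm(6, 8) = 24: x ≡ 18 (mod 24).
  Combine with x ≡ 2 (mod 20): gcd(24, 20) = 4; 2 - 18 = -16, which IS divisible by 4, so compatible.
    Write x = 18 + 24·t and substitute into x ≡ 2 (mod 20): 24·t ≡ 2 − 18 = -16 (mod 20).
    Divide the congruence (and modulus) by g = 4: 6·t ≡ -4 (mod 5).
    Reduce coefficients mod 5: 1·t ≡ 1 (mod 5).
    So t ≡ 1 (mod 5).
    Then x = 18 + 24·1 = 42, valid modulo lcm(24, 20) = 120: x ≡ 42 (mod 120).
Verify: 42 mod 6 = 0, 42 mod 8 = 2, 42 mod 20 = 2.

x ≡ 42 (mod 120).


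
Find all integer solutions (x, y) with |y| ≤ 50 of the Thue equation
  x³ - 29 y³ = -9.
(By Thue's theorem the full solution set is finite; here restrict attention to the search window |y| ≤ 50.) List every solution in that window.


The equation is x³ - 29y³ = -9. For fixed y, x³ = 29·y³ − 9, so a solution requires the RHS to be a perfect cube.
Strategy: iterate y from -50 to 50, compute RHS = 29·y³ − 9, and check whether it is a (positive or negative) perfect cube.
Check small values of y:
  y = 0: RHS = -9 is not a perfect cube.
  y = 1: RHS = 20 is not a perfect cube.
  y = -1: RHS = -38 is not a perfect cube.
  y = 2: RHS = 223 is not a perfect cube.
  y = -2: RHS = -241 is not a perfect cube.
  y = 3: RHS = 774 is not a perfect cube.
  y = -3: RHS = -792 is not a perfect cube.
Continuing the search up to |y| = 50 finds no solutions either.
No (x, y) in the scanned range satisfies the equation.

No integer solutions with |y| ≤ 50.


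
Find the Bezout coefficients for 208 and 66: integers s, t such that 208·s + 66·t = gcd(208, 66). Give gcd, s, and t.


Euclidean algorithm on (208, 66) — divide until remainder is 0:
  208 = 3 · 66 + 10
  66 = 6 · 10 + 6
  10 = 1 · 6 + 4
  6 = 1 · 4 + 2
  4 = 2 · 2 + 0
gcd(208, 66) = 2.
Track Bezout coefficients alongside the remainders: start with r₀ = 208 = a·1 + b·0 (s = 1, t = 0) and r₁ = 66 = a·0 + b·1 (s = 0, t = 1); each new remainder r_{k+1} = r_{k-1} − q_k·r_k inherits s_{k+1} = s_{k-1} − q_k·s_k, t_{k+1} = t_{k-1} − q_k·t_k, so r_k = a·s_k + b·t_k at every step:
  q = 3: r = 10, s = 1 − 3·0 = 1, t = 0 − 3·1 = -3  (check: 208·1 + 66·(-3) = 10)
  q = 6: r = 6, s = 0 − 6·1 = -6, t = 1 − 6·(-3) = 19  (check: 208·(-6) + 66·19 = 6)
  q = 1: r = 4, s = 1 − 1·(-6) = 7, t = -3 − 1·19 = -22  (check: 208·7 + 66·(-22) = 4)
  q = 1: r = 2, s = -6 − 1·7 = -13, t = 19 − 1·(-22) = 41  (check: 208·(-13) + 66·41 = 2)
The row with r = 2 (the gcd) gives the Bezout coefficients s = -13, t = 41.
Result: 208 · (-13) + 66 · (41) = 2.

gcd(208, 66) = 2; s = -13, t = 41 (check: 208·(-13) + 66·41 = 2).


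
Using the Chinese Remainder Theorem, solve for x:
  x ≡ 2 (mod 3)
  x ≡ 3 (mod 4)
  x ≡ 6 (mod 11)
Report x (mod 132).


Moduli 3, 4, 11 are pairwise coprime; by CRT there is a unique solution modulo M = 3 · 4 · 11 = 132.
Solve pairwise, accumulating the modulus:
  Start with x ≡ 2 (mod 3).
  Combine with x ≡ 3 (mod 4): since gcd(3, 4) = 1, we get a unique residue mod 12.
    Write x = 2 + 3·t and substitute into x ≡ 3 (mod 4): 3·t ≡ 3 − 2 = 1 (mod 4).
    The inverse of 3 mod 4 is 3 (since 3·3 = 9 = 2·4 + 1), so t ≡ 3·1 = 3 ≡ 3 (mod 4).
    Then x = 2 + 3·3 = 11, valid modulo lcm(3, 4) = 12: x ≡ 11 (mod 12).
  Combine with x ≡ 6 (mod 11): since gcd(12, 11) = 1, we get a unique residue mod 132.
    Write x = 11 + 12·t and substitute into x ≡ 6 (mod 11): 12·t ≡ 6 − 11 = -5 (mod 11).
    Reduce coefficients mod 11: 1·t ≡ 6 (mod 11).
    So t ≡ 6 (mod 11).
    Then x = 11 + 12·6 = 83, valid modulo lcm(12, 11) = 132: x ≡ 83 (mod 132).
Verify: 83 mod 3 = 2 ✓, 83 mod 4 = 3 ✓, 83 mod 11 = 6 ✓.

x ≡ 83 (mod 132).


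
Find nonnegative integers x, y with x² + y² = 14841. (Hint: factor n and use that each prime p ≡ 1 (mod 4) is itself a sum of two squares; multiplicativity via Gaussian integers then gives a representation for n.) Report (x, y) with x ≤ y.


Step 1: Factor n = 14841 = 3^2 · 17 · 97.
Step 2: Check the mod-4 condition on each prime factor: 3 ≡ 3 (mod 4), exponent 2 (must be even); 17 ≡ 1 (mod 4), exponent 1; 97 ≡ 1 (mod 4), exponent 1.
All primes ≡ 3 (mod 4) appear to even exponent (or don't appear), so by the two-squares theorem n IS expressible as a sum of two squares.
Step 3: Build a representation. Group n = k² · m with k = 3 and m = 17 · 97 = 1649 (a product of primes ≡ 1 (mod 4)); a representation of m scales to one of n via (k·x)² + (k·y)² = k²(x² + y²). Each prime p ≡ 1 (mod 4) is itself a sum of two squares; find a² by testing p − a² for a perfect square:
  17: 17 − 1² = 16 = 4² ⇒ 17 = 1² + 4².
  97: 97 − 1² = 96, 97 − 2² = 93, 97 − 3² = 88, 97 − 4² = 81 = 9² ⇒ 97 = 4² + 9².
  Combine using the Brahmagupta–Fibonacci identity (a² + b²)(c² + d²) = (ac − bd)² + (ad + bc)² = (ac + bd)² + (ad − bc)²:
  17 · 97 = 1649: from (1² + 4²)(4² + 9²), take (1·4 − 4·9, 1·9 + 4·4) = (4 − 36, 9 + 16) = (-32, 25); dropping signs (only squares matter) gives (32, 25); check 32² + 25² = 1024 + 625 = 1649 ✓.
  Scale by k = 3: (3·32, 3·25) = (96, 75).
Step 4: Order so x ≤ y and verify: 75² + 96² = 5625 + 9216 = 14841 = n. ✓

n = 14841 = 75² + 96² (one valid representation with x ≤ y).


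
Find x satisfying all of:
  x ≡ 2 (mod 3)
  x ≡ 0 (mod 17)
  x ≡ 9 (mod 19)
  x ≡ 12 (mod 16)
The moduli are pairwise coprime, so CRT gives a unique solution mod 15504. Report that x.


Product of moduli M = 3 · 17 · 19 · 16 = 15504.
Merge one congruence at a time:
  Start: x ≡ 2 (mod 3).
  Combine with x ≡ 0 (mod 17); new modulus lcm = 51.
    Write x = 2 + 3·t and substitute into x ≡ 0 (mod 17): 3·t ≡ 0 − 2 = -2 (mod 17).
    Reduce coefficients mod 17: 3·t ≡ 15 (mod 17).
    The inverse of 3 mod 17 is 6 (since 3·6 = 18 = 1·17 + 1), so t ≡ 6·15 = 90 ≡ 5 (mod 17).
    Then x = 2 + 3·5 = 17, valid modulo lcm(3, 17) = 51: x ≡ 17 (mod 51).
  Combine with x ≡ 9 (mod 19); new modulus lcm = 969.
    Write x = 17 + 51·t and substitute into x ≡ 9 (mod 19): 51·t ≡ 9 − 17 = -8 (mod 19).
    Reduce coefficients mod 19: 13·t ≡ 11 (mod 19).
    The inverse of 13 mod 19 is 3 (since 13·3 = 39 = 2·19 + 1), so t ≡ 3·11 = 33 ≡ 14 (mod 19).
    Then x = 17 + 51·14 = 731, valid modulo lcm(51, 19) = 969: x ≡ 731 (mod 969).
  Combine with x ≡ 12 (mod 16); new modulus lcm = 15504.
    Write x = 731 + 969·t and substitute into x ≡ 12 (mod 16): 969·t ≡ 12 − 731 = -719 (mod 16).
    Reduce coefficients mod 16: 9·t ≡ 1 (mod 16).
    The inverse of 9 mod 16 is 9 (since 9·9 = 81 = 5·16 + 1), so t ≡ 9·1 = 9 ≡ 9 (mod 16).
    Then x = 731 + 969·9 = 9452, valid modulo lcm(969, 16) = 15504: x ≡ 9452 (mod 15504).
Verify against each original: 9452 mod 3 = 2, 9452 mod 17 = 0, 9452 mod 19 = 9, 9452 mod 16 = 12.

x ≡ 9452 (mod 15504).


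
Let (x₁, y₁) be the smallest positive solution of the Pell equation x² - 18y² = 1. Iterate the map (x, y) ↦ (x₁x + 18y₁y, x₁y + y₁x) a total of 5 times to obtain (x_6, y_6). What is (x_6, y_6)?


Step 1: Find the fundamental solution (x₁, y₁) of x² - 18y² = 1.
  Expand √18 as a continued fraction. a₀ = ⌊√18⌋ = 4; iterate m_{k+1} = d_k·a_k − m_k, d_{k+1} = (18 − m_{k+1}²)/d_k, a_{k+1} = ⌊(a₀ + m_{k+1})/d_{k+1}⌋ (starting m₀ = 0, d₀ = 1), with convergents p_k = a_k·p_{k-1} + p_{k-2}, q_k = a_k·q_{k-1} + q_{k-2} (p₋₁ = 1, q₋₁ = 0):
  k = 0: a₀ = 4; p₀/q₀ = 4/1; p₀² − 18·q₀² = 16 − 18 = -2.
  k = 1: m = 4, d = 2, a = ⌊(4 + 4)/2⌋ = 4; p/q = (4·4 + 1)/(4·1 + 0) = 17/4; p² − 18·q² = 289 − 288 = 1.
  The first convergent with p² − 18·q² = 1 gives the fundamental solution (x₁, y₁) = (17, 4).
Step 2: Apply the recurrence (x_{n+1}, y_{n+1}) = (x₁x_n + 18y₁y_n, x₁y_n + y₁x_n) repeatedly.
  From (x_1, y_1) = (17, 4): x_2 = 17·17 + 18·4·4 = 577; y_2 = 17·4 + 4·17 = 136.
  From (x_2, y_2) = (577, 136): x_3 = 17·577 + 18·4·136 = 19601; y_3 = 17·136 + 4·577 = 4620.
  From (x_3, y_3) = (19601, 4620): x_4 = 17·19601 + 18·4·4620 = 665857; y_4 = 17·4620 + 4·19601 = 156944.
  From (x_4, y_4) = (665857, 156944): x_5 = 17·665857 + 18·4·156944 = 22619537; y_5 = 17·156944 + 4·665857 = 5331476.
  From (x_5, y_5) = (22619537, 5331476): x_6 = 17·22619537 + 18·4·5331476 = 768398401; y_6 = 17·5331476 + 4·22619537 = 181113240.
Step 3: Verify x_6² - 18·y_6² = 590436102659356801 - 590436102659356800 = 1 (should be 1). ✓

(x_1, y_1) = (17, 4); (x_6, y_6) = (768398401, 181113240).


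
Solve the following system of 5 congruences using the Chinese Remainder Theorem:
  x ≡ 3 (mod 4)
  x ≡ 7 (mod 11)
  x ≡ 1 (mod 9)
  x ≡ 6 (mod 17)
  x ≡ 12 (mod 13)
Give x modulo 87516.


Product of moduli M = 4 · 11 · 9 · 17 · 13 = 87516.
Merge one congruence at a time:
  Start: x ≡ 3 (mod 4).
  Combine with x ≡ 7 (mod 11); new modulus lcm = 44.
    Write x = 3 + 4·t and substitute into x ≡ 7 (mod 11): 4·t ≡ 7 − 3 = 4 (mod 11).
    The inverse of 4 mod 11 is 3 (since 4·3 = 12 = 1·11 + 1), so t ≡ 3·4 = 12 ≡ 1 (mod 11).
    Then x = 3 + 4·1 = 7, valid modulo lcm(4, 11) = 44: x ≡ 7 (mod 44).
  Combine with x ≡ 1 (mod 9); new modulus lcm = 396.
    Write x = 7 + 44·t and substitute into x ≡ 1 (mod 9): 44·t ≡ 1 − 7 = -6 (mod 9).
    Reduce coefficients mod 9: 8·t ≡ 3 (mod 9).
    The inverse of 8 mod 9 is 8 (since 8·8 = 64 = 7·9 + 1), so t ≡ 8·3 = 24 ≡ 6 (mod 9).
    Then x = 7 + 44·6 = 271, valid modulo lcm(44, 9) = 396: x ≡ 271 (mod 396).
  Combine with x ≡ 6 (mod 17); new modulus lcm = 6732.
    Write x = 271 + 396·t and substitute into x ≡ 6 (mod 17): 396·t ≡ 6 − 271 = -265 (mod 17).
    Reduce coefficients mod 17: 5·t ≡ 7 (mod 17).
    The inverse of 5 mod 17 is 7 (since 5·7 = 35 = 2·17 + 1), so t ≡ 7·7 = 49 ≡ 15 (mod 17).
    Then x = 271 + 396·15 = 6211, valid modulo lcm(396, 17) = 6732: x ≡ 6211 (mod 6732).
  Combine with x ≡ 12 (mod 13); new modulus lcm = 87516.
    Write x = 6211 + 6732·t and substitute into x ≡ 12 (mod 13): 6732·t ≡ 12 − 6211 = -6199 (mod 13).
    Reduce coefficients mod 13: 11·t ≡ 2 (mod 13).
    The inverse of 11 mod 13 is 6 (since 11·6 = 66 = 5·13 + 1), so t ≡ 6·2 = 12 ≡ 12 (mod 13).
    Then x = 6211 + 6732·12 = 86995, valid modulo lcm(6732, 13) = 87516: x ≡ 86995 (mod 87516).
Verify against each original: 86995 mod 4 = 3, 86995 mod 11 = 7, 86995 mod 9 = 1, 86995 mod 17 = 6, 86995 mod 13 = 12.

x ≡ 86995 (mod 87516).


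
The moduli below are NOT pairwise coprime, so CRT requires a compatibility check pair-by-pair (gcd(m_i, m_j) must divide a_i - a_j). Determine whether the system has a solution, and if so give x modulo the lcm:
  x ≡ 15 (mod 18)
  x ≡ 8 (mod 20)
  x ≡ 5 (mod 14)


Moduli 18, 20, 14 are not pairwise coprime, so CRT works modulo lcm(m_i) when all pairwise compatibility conditions hold.
Pairwise compatibility: gcd(m_i, m_j) must divide a_i - a_j for every pair.
Merge one congruence at a time:
  Start: x ≡ 15 (mod 18).
  Combine with x ≡ 8 (mod 20): gcd(18, 20) = 2, and 8 - 15 = -7 is NOT divisible by 2.
    ⇒ system is inconsistent (no integer solution).

No solution (the system is inconsistent).


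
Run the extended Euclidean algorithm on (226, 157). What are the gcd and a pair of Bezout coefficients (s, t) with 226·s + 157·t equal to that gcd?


Euclidean algorithm on (226, 157) — divide until remainder is 0:
  226 = 1 · 157 + 69
  157 = 2 · 69 + 19
  69 = 3 · 19 + 12
  19 = 1 · 12 + 7
  12 = 1 · 7 + 5
  7 = 1 · 5 + 2
  5 = 2 · 2 + 1
  2 = 2 · 1 + 0
gcd(226, 157) = 1.
Track Bezout coefficients alongside the remainders: start with r₀ = 226 = a·1 + b·0 (s = 1, t = 0) and r₁ = 157 = a·0 + b·1 (s = 0, t = 1); each new remainder r_{k+1} = r_{k-1} − q_k·r_k inherits s_{k+1} = s_{k-1} − q_k·s_k, t_{k+1} = t_{k-1} − q_k·t_k, so r_k = a·s_k + b·t_k at every step:
  q = 1: r = 69, s = 1 − 1·0 = 1, t = 0 − 1·1 = -1  (check: 226·1 + 157·(-1) = 69)
  q = 2: r = 19, s = 0 − 2·1 = -2, t = 1 − 2·(-1) = 3  (check: 226·(-2) + 157·3 = 19)
  q = 3: r = 12, s = 1 − 3·(-2) = 7, t = -1 − 3·3 = -10  (check: 226·7 + 157·(-10) = 12)
  q = 1: r = 7, s = -2 − 1·7 = -9, t = 3 − 1·(-10) = 13  (check: 226·(-9) + 157·13 = 7)
  q = 1: r = 5, s = 7 − 1·(-9) = 16, t = -10 − 1·13 = -23  (check: 226·16 + 157·(-23) = 5)
  q = 1: r = 2, s = -9 − 1·16 = -25, t = 13 − 1·(-23) = 36  (check: 226·(-25) + 157·36 = 2)
  q = 2: r = 1, s = 16 − 2·(-25) = 66, t = -23 − 2·36 = -95  (check: 226·66 + 157·(-95) = 1)
The row with r = 1 (the gcd) gives the Bezout coefficients s = 66, t = -95.
Result: 226 · (66) + 157 · (-95) = 1.

gcd(226, 157) = 1; s = 66, t = -95 (check: 226·66 + 157·(-95) = 1).


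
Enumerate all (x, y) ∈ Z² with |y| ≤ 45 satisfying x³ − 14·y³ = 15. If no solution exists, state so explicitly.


The equation is x³ - 14y³ = 15. For fixed y, x³ = 14·y³ + 15, so a solution requires the RHS to be a perfect cube.
Strategy: iterate y from -45 to 45, compute RHS = 14·y³ + 15, and check whether it is a (positive or negative) perfect cube.
Check small values of y:
  y = 0: RHS = 15 is not a perfect cube.
  y = 1: RHS = 29 is not a perfect cube.
  y = -1: RHS = 1 = (1)³ ⇒ x = 1 works.
  y = 2: RHS = 127 is not a perfect cube.
  y = -2: RHS = -97 is not a perfect cube.
  y = 3: RHS = 393 is not a perfect cube.
  y = -3: RHS = -363 is not a perfect cube.
Continuing the search up to |y| = 45 finds no further solutions beyond those listed.
Collected solutions: (1, -1).

Solutions (with |y| ≤ 45): (1, -1).


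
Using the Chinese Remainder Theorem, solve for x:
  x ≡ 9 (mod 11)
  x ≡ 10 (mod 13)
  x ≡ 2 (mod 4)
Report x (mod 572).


Moduli 11, 13, 4 are pairwise coprime; by CRT there is a unique solution modulo M = 11 · 13 · 4 = 572.
Solve pairwise, accumulating the modulus:
  Start with x ≡ 9 (mod 11).
  Combine with x ≡ 10 (mod 13): since gcd(11, 13) = 1, we get a unique residue mod 143.
    Write x = 9 + 11·t and substitute into x ≡ 10 (mod 13): 11·t ≡ 10 − 9 = 1 (mod 13).
    The inverse of 11 mod 13 is 6 (since 11·6 = 66 = 5·13 + 1), so t ≡ 6·1 = 6 ≡ 6 (mod 13).
    Then x = 9 + 11·6 = 75, valid modulo lcm(11, 13) = 143: x ≡ 75 (mod 143).
  Combine with x ≡ 2 (mod 4): since gcd(143, 4) = 1, we get a unique residue mod 572.
    Write x = 75 + 143·t and substitute into x ≡ 2 (mod 4): 143·t ≡ 2 − 75 = -73 (mod 4).
    Reduce coefficients mod 4: 3·t ≡ 3 (mod 4).
    The inverse of 3 mod 4 is 3 (since 3·3 = 9 = 2·4 + 1), so t ≡ 3·3 = 9 ≡ 1 (mod 4).
    Then x = 75 + 143·1 = 218, valid modulo lcm(143, 4) = 572: x ≡ 218 (mod 572).
Verify: 218 mod 11 = 9 ✓, 218 mod 13 = 10 ✓, 218 mod 4 = 2 ✓.

x ≡ 218 (mod 572).


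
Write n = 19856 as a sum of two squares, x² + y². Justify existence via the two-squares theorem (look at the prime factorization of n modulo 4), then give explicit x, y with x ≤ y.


Step 1: Factor n = 19856 = 2^4 · 17 · 73.
Step 2: Check the mod-4 condition on each prime factor: 2 = 2 (special); 17 ≡ 1 (mod 4), exponent 1; 73 ≡ 1 (mod 4), exponent 1.
All primes ≡ 3 (mod 4) appear to even exponent (or don't appear), so by the two-squares theorem n IS expressible as a sum of two squares.
Step 3: Build a representation. Group n = k² · m with k = 4 and m = 17 · 73 = 1241 (a product of primes ≡ 1 (mod 4)); a representation of m scales to one of n via (k·x)² + (k·y)² = k²(x² + y²). Each prime p ≡ 1 (mod 4) is itself a sum of two squares; find a² by testing p − a² for a perfect square:
  17: 17 − 1² = 16 = 4² ⇒ 17 = 1² + 4².
  73: 73 − 1² = 72, 73 − 2² = 69, 73 − 3² = 64 = 8² ⇒ 73 = 3² + 8².
  Combine using the Brahmagupta–Fibonacci identity (a² + b²)(c² + d²) = (ac − bd)² + (ad + bc)² = (ac + bd)² + (ad − bc)²:
  17 · 73 = 1241: from (1² + 4²)(3² + 8²), take (1·3 − 4·8, 1·8 + 4·3) = (3 − 32, 8 + 12) = (-29, 20); dropping signs (only squares matter) gives (29, 20); check 29² + 20² = 841 + 400 = 1241 ✓.
  Scale by k = 4: (4·29, 4·20) = (116, 80).
Step 4: Order so x ≤ y and verify: 80² + 116² = 6400 + 13456 = 19856 = n. ✓

n = 19856 = 80² + 116² (one valid representation with x ≤ y).


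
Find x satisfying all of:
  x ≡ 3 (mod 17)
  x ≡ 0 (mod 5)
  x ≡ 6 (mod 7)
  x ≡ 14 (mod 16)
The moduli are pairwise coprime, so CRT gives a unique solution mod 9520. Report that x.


Product of moduli M = 17 · 5 · 7 · 16 = 9520.
Merge one congruence at a time:
  Start: x ≡ 3 (mod 17).
  Combine with x ≡ 0 (mod 5); new modulus lcm = 85.
    Write x = 3 + 17·t and substitute into x ≡ 0 (mod 5): 17·t ≡ 0 − 3 = -3 (mod 5).
    Reduce coefficients mod 5: 2·t ≡ 2 (mod 5).
    The inverse of 2 mod 5 is 3 (since 2·3 = 6 = 1·5 + 1), so t ≡ 3·2 = 6 ≡ 1 (mod 5).
    Then x = 3 + 17·1 = 20, valid modulo lcm(17, 5) = 85: x ≡ 20 (mod 85).
  Combine with x ≡ 6 (mod 7); new modulus lcm = 595.
    Write x = 20 + 85·t and substitute into x ≡ 6 (mod 7): 85·t ≡ 6 − 20 = -14 (mod 7).
    Reduce coefficients mod 7: 1·t ≡ 0 (mod 7).
    So t ≡ 0 (mod 7).
    Then x = 20 + 85·0 = 20, valid modulo lcm(85, 7) = 595: x ≡ 20 (mod 595).
  Combine with x ≡ 14 (mod 16); new modulus lcm = 9520.
    Write x = 20 + 595·t and substitute into x ≡ 14 (mod 16): 595·t ≡ 14 − 20 = -6 (mod 16).
    Reduce coefficients mod 16: 3·t ≡ 10 (mod 16).
    The inverse of 3 mod 16 is 11 (since 3·11 = 33 = 2·16 + 1), so t ≡ 11·10 = 110 ≡ 14 (mod 16).
    Then x = 20 + 595·14 = 8350, valid modulo lcm(595, 16) = 9520: x ≡ 8350 (mod 9520).
Verify against each original: 8350 mod 17 = 3, 8350 mod 5 = 0, 8350 mod 7 = 6, 8350 mod 16 = 14.

x ≡ 8350 (mod 9520).


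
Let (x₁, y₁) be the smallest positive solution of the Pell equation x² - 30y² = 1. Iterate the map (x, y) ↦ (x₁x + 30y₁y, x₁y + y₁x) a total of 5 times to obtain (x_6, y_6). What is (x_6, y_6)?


Step 1: Find the fundamental solution (x₁, y₁) of x² - 30y² = 1.
  Expand √30 as a continued fraction. a₀ = ⌊√30⌋ = 5; iterate m_{k+1} = d_k·a_k − m_k, d_{k+1} = (30 − m_{k+1}²)/d_k, a_{k+1} = ⌊(a₀ + m_{k+1})/d_{k+1}⌋ (starting m₀ = 0, d₀ = 1), with convergents p_k = a_k·p_{k-1} + p_{k-2}, q_k = a_k·q_{k-1} + q_{k-2} (p₋₁ = 1, q₋₁ = 0):
  k = 0: a₀ = 5; p₀/q₀ = 5/1; p₀² − 30·q₀² = 25 − 30 = -5.
  k = 1: m = 5, d = 5, a = ⌊(5 + 5)/5⌋ = 2; p/q = (2·5 + 1)/(2·1 + 0) = 11/2; p² − 30·q² = 121 − 120 = 1.
  The first convergent with p² − 30·q² = 1 gives the fundamental solution (x₁, y₁) = (11, 2).
Step 2: Apply the recurrence (x_{n+1}, y_{n+1}) = (x₁x_n + 30y₁y_n, x₁y_n + y₁x_n) repeatedly.
  From (x_1, y_1) = (11, 2): x_2 = 11·11 + 30·2·2 = 241; y_2 = 11·2 + 2·11 = 44.
  From (x_2, y_2) = (241, 44): x_3 = 11·241 + 30·2·44 = 5291; y_3 = 11·44 + 2·241 = 966.
  From (x_3, y_3) = (5291, 966): x_4 = 11·5291 + 30·2·966 = 116161; y_4 = 11·966 + 2·5291 = 21208.
  From (x_4, y_4) = (116161, 21208): x_5 = 11·116161 + 30·2·21208 = 2550251; y_5 = 11·21208 + 2·116161 = 465610.
  From (x_5, y_5) = (2550251, 465610): x_6 = 11·2550251 + 30·2·465610 = 55989361; y_6 = 11·465610 + 2·2550251 = 10222212.
Step 3: Verify x_6² - 30·y_6² = 3134808545188321 - 3134808545188320 = 1 (should be 1). ✓

(x_1, y_1) = (11, 2); (x_6, y_6) = (55989361, 10222212).


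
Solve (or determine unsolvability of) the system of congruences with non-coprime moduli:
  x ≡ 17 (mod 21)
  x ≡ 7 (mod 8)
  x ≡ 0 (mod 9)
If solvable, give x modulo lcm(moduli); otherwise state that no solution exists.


Moduli 21, 8, 9 are not pairwise coprime, so CRT works modulo lcm(m_i) when all pairwise compatibility conditions hold.
Pairwise compatibility: gcd(m_i, m_j) must divide a_i - a_j for every pair.
Merge one congruence at a time:
  Start: x ≡ 17 (mod 21).
  Combine with x ≡ 7 (mod 8): gcd(21, 8) = 1; 7 - 17 = -10, which IS divisible by 1, so compatible.
    Write x = 17 + 21·t and substitute into x ≡ 7 (mod 8): 21·t ≡ 7 − 17 = -10 (mod 8).
    Reduce coefficients mod 8: 5·t ≡ 6 (mod 8).
    The inverse of 5 mod 8 is 5 (since 5·5 = 25 = 3·8 + 1), so t ≡ 5·6 = 30 ≡ 6 (mod 8).
    Then x = 17 + 21·6 = 143, valid modulo lcm(21, 8) = 168: x ≡ 143 (mod 168).
  Combine with x ≡ 0 (mod 9): gcd(168, 9) = 3, and 0 - 143 = -143 is NOT divisible by 3.
    ⇒ system is inconsistent (no integer solution).

No solution (the system is inconsistent).


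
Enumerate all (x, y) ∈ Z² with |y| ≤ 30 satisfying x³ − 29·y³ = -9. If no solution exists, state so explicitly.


The equation is x³ - 29y³ = -9. For fixed y, x³ = 29·y³ − 9, so a solution requires the RHS to be a perfect cube.
Strategy: iterate y from -30 to 30, compute RHS = 29·y³ − 9, and check whether it is a (positive or negative) perfect cube.
Check small values of y:
  y = 0: RHS = -9 is not a perfect cube.
  y = 1: RHS = 20 is not a perfect cube.
  y = -1: RHS = -38 is not a perfect cube.
  y = 2: RHS = 223 is not a perfect cube.
  y = -2: RHS = -241 is not a perfect cube.
  y = 3: RHS = 774 is not a perfect cube.
  y = -3: RHS = -792 is not a perfect cube.
Continuing the search up to |y| = 30 finds no solutions either.
No (x, y) in the scanned range satisfies the equation.

No integer solutions with |y| ≤ 30.


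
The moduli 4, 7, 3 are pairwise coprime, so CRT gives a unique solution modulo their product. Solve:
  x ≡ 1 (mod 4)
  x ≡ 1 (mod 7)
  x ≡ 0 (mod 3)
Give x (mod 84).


Moduli 4, 7, 3 are pairwise coprime; by CRT there is a unique solution modulo M = 4 · 7 · 3 = 84.
Solve pairwise, accumulating the modulus:
  Start with x ≡ 1 (mod 4).
  Combine with x ≡ 1 (mod 7): since gcd(4, 7) = 1, we get a unique residue mod 28.
    Write x = 1 + 4·t and substitute into x ≡ 1 (mod 7): 4·t ≡ 1 − 1 = 0 (mod 7).
    The inverse of 4 mod 7 is 2 (since 4·2 = 8 = 1·7 + 1), so t ≡ 2·0 = 0 ≡ 0 (mod 7).
    Then x = 1 + 4·0 = 1, valid modulo lcm(4, 7) = 28: x ≡ 1 (mod 28).
  Combine with x ≡ 0 (mod 3): since gcd(28, 3) = 1, we get a unique residue mod 84.
    Write x = 1 + 28·t and substitute into x ≡ 0 (mod 3): 28·t ≡ 0 − 1 = -1 (mod 3).
    Reduce coefficients mod 3: 1·t ≡ 2 (mod 3).
    So t ≡ 2 (mod 3).
    Then x = 1 + 28·2 = 57, valid modulo lcm(28, 3) = 84: x ≡ 57 (mod 84).
Verify: 57 mod 4 = 1 ✓, 57 mod 7 = 1 ✓, 57 mod 3 = 0 ✓.

x ≡ 57 (mod 84).


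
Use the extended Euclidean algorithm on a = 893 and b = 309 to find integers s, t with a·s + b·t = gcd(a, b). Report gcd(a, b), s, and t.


Euclidean algorithm on (893, 309) — divide until remainder is 0:
  893 = 2 · 309 + 275
  309 = 1 · 275 + 34
  275 = 8 · 34 + 3
  34 = 11 · 3 + 1
  3 = 3 · 1 + 0
gcd(893, 309) = 1.
Track Bezout coefficients alongside the remainders: start with r₀ = 893 = a·1 + b·0 (s = 1, t = 0) and r₁ = 309 = a·0 + b·1 (s = 0, t = 1); each new remainder r_{k+1} = r_{k-1} − q_k·r_k inherits s_{k+1} = s_{k-1} − q_k·s_k, t_{k+1} = t_{k-1} − q_k·t_k, so r_k = a·s_k + b·t_k at every step:
  q = 2: r = 275, s = 1 − 2·0 = 1, t = 0 − 2·1 = -2  (check: 893·1 + 309·(-2) = 275)
  q = 1: r = 34, s = 0 − 1·1 = -1, t = 1 − 1·(-2) = 3  (check: 893·(-1) + 309·3 = 34)
  q = 8: r = 3, s = 1 − 8·(-1) = 9, t = -2 − 8·3 = -26  (check: 893·9 + 309·(-26) = 3)
  q = 11: r = 1, s = -1 − 11·9 = -100, t = 3 − 11·(-26) = 289  (check: 893·(-100) + 309·289 = 1)
The row with r = 1 (the gcd) gives the Bezout coefficients s = -100, t = 289.
Result: 893 · (-100) + 309 · (289) = 1.

gcd(893, 309) = 1; s = -100, t = 289 (check: 893·(-100) + 309·289 = 1).


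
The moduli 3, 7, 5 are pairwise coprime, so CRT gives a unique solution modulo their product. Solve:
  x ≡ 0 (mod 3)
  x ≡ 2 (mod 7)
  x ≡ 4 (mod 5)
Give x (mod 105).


Moduli 3, 7, 5 are pairwise coprime; by CRT there is a unique solution modulo M = 3 · 7 · 5 = 105.
Solve pairwise, accumulating the modulus:
  Start with x ≡ 0 (mod 3).
  Combine with x ≡ 2 (mod 7): since gcd(3, 7) = 1, we get a unique residue mod 21.
    Write x = 0 + 3·t and substitute into x ≡ 2 (mod 7): 3·t ≡ 2 − 0 = 2 (mod 7).
    The inverse of 3 mod 7 is 5 (since 3·5 = 15 = 2·7 + 1), so t ≡ 5·2 = 10 ≡ 3 (mod 7).
    Then x = 0 + 3·3 = 9, valid modulo lcm(3, 7) = 21: x ≡ 9 (mod 21).
  Combine with x ≡ 4 (mod 5): since gcd(21, 5) = 1, we get a unique residue mod 105.
    Write x = 9 + 21·t and substitute into x ≡ 4 (mod 5): 21·t ≡ 4 − 9 = -5 (mod 5).
    Reduce coefficients mod 5: 1·t ≡ 0 (mod 5).
    So t ≡ 0 (mod 5).
    Then x = 9 + 21·0 = 9, valid modulo lcm(21, 5) = 105: x ≡ 9 (mod 105).
Verify: 9 mod 3 = 0 ✓, 9 mod 7 = 2 ✓, 9 mod 5 = 4 ✓.

x ≡ 9 (mod 105).


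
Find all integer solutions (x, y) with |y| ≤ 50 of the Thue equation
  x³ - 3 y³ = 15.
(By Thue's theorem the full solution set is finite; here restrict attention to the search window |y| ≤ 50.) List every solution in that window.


The equation is x³ - 3y³ = 15. For fixed y, x³ = 3·y³ + 15, so a solution requires the RHS to be a perfect cube.
Strategy: iterate y from -50 to 50, compute RHS = 3·y³ + 15, and check whether it is a (positive or negative) perfect cube.
Check small values of y:
  y = 0: RHS = 15 is not a perfect cube.
  y = 1: RHS = 18 is not a perfect cube.
  y = -1: RHS = 12 is not a perfect cube.
  y = 2: RHS = 39 is not a perfect cube.
  y = -2: RHS = -9 is not a perfect cube.
  y = 3: RHS = 96 is not a perfect cube.
  y = -3: RHS = -66 is not a perfect cube.
Continuing the search up to |y| = 50 finds no solutions either.
No (x, y) in the scanned range satisfies the equation.

No integer solutions with |y| ≤ 50.


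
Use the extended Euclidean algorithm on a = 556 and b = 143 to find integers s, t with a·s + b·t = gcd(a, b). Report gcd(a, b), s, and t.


Euclidean algorithm on (556, 143) — divide until remainder is 0:
  556 = 3 · 143 + 127
  143 = 1 · 127 + 16
  127 = 7 · 16 + 15
  16 = 1 · 15 + 1
  15 = 15 · 1 + 0
gcd(556, 143) = 1.
Track Bezout coefficients alongside the remainders: start with r₀ = 556 = a·1 + b·0 (s = 1, t = 0) and r₁ = 143 = a·0 + b·1 (s = 0, t = 1); each new remainder r_{k+1} = r_{k-1} − q_k·r_k inherits s_{k+1} = s_{k-1} − q_k·s_k, t_{k+1} = t_{k-1} − q_k·t_k, so r_k = a·s_k + b·t_k at every step:
  q = 3: r = 127, s = 1 − 3·0 = 1, t = 0 − 3·1 = -3  (check: 556·1 + 143·(-3) = 127)
  q = 1: r = 16, s = 0 − 1·1 = -1, t = 1 − 1·(-3) = 4  (check: 556·(-1) + 143·4 = 16)
  q = 7: r = 15, s = 1 − 7·(-1) = 8, t = -3 − 7·4 = -31  (check: 556·8 + 143·(-31) = 15)
  q = 1: r = 1, s = -1 − 1·8 = -9, t = 4 − 1·(-31) = 35  (check: 556·(-9) + 143·35 = 1)
The row with r = 1 (the gcd) gives the Bezout coefficients s = -9, t = 35.
Result: 556 · (-9) + 143 · (35) = 1.

gcd(556, 143) = 1; s = -9, t = 35 (check: 556·(-9) + 143·35 = 1).


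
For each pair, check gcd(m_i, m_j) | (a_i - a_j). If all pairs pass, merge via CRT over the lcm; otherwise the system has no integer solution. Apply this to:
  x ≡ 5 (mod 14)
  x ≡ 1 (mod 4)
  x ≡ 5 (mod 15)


Moduli 14, 4, 15 are not pairwise coprime, so CRT works modulo lcm(m_i) when all pairwise compatibility conditions hold.
Pairwise compatibility: gcd(m_i, m_j) must divide a_i - a_j for every pair.
Merge one congruence at a time:
  Start: x ≡ 5 (mod 14).
  Combine with x ≡ 1 (mod 4): gcd(14, 4) = 2; 1 - 5 = -4, which IS divisible by 2, so compatible.
    Write x = 5 + 14·t and substitute into x ≡ 1 (mod 4): 14·t ≡ 1 − 5 = -4 (mod 4).
    Divide the congruence (and modulus) by g = 2: 7·t ≡ -2 (mod 2).
    Reduce coefficients mod 2: 1·t ≡ 0 (mod 2).
    So t ≡ 0 (mod 2).
    Then x = 5 + 14·0 = 5, valid modulo lcm(14, 4) = 28: x ≡ 5 (mod 28).
  Combine with x ≡ 5 (mod 15): gcd(28, 15) = 1; 5 - 5 = 0, which IS divisible by 1, so compatible.
    Write x = 5 + 28·t and substitute into x ≡ 5 (mod 15): 28·t ≡ 5 − 5 = 0 (mod 15).
    Reduce coefficients mod 15: 13·t ≡ 0 (mod 15).
    The inverse of 13 mod 15 is 7 (since 13·7 = 91 = 6·15 + 1), so t ≡ 7·0 = 0 ≡ 0 (mod 15).
    Then x = 5 + 28·0 = 5, valid modulo lcm(28, 15) = 420: x ≡ 5 (mod 420).
Verify: 5 mod 14 = 5, 5 mod 4 = 1, 5 mod 15 = 5.

x ≡ 5 (mod 420).


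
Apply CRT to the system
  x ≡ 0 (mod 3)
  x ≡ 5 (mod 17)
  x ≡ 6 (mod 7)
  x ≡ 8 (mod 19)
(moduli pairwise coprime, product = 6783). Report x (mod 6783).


Product of moduli M = 3 · 17 · 7 · 19 = 6783.
Merge one congruence at a time:
  Start: x ≡ 0 (mod 3).
  Combine with x ≡ 5 (mod 17); new modulus lcm = 51.
    Write x = 0 + 3·t and substitute into x ≡ 5 (mod 17): 3·t ≡ 5 − 0 = 5 (mod 17).
    The inverse of 3 mod 17 is 6 (since 3·6 = 18 = 1·17 + 1), so t ≡ 6·5 = 30 ≡ 13 (mod 17).
    Then x = 0 + 3·13 = 39, valid modulo lcm(3, 17) = 51: x ≡ 39 (mod 51).
  Combine with x ≡ 6 (mod 7); new modulus lcm = 357.
    Write x = 39 + 51·t and substitute into x ≡ 6 (mod 7): 51·t ≡ 6 − 39 = -33 (mod 7).
    Reduce coefficients mod 7: 2·t ≡ 2 (mod 7).
    The inverse of 2 mod 7 is 4 (since 2·4 = 8 = 1·7 + 1), so t ≡ 4·2 = 8 ≡ 1 (mod 7).
    Then x = 39 + 51·1 = 90, valid modulo lcm(51, 7) = 357: x ≡ 90 (mod 357).
  Combine with x ≡ 8 (mod 19); new modulus lcm = 6783.
    Write x = 90 + 357·t and substitute into x ≡ 8 (mod 19): 357·t ≡ 8 − 90 = -82 (mod 19).
    Reduce coefficients mod 19: 15·t ≡ 13 (mod 19).
    The inverse of 15 mod 19 is 14 (since 15·14 = 210 = 11·19 + 1), so t ≡ 14·13 = 182 ≡ 11 (mod 19).
    Then x = 90 + 357·11 = 4017, valid modulo lcm(357, 19) = 6783: x ≡ 4017 (mod 6783).
Verify against each original: 4017 mod 3 = 0, 4017 mod 17 = 5, 4017 mod 7 = 6, 4017 mod 19 = 8.

x ≡ 4017 (mod 6783).


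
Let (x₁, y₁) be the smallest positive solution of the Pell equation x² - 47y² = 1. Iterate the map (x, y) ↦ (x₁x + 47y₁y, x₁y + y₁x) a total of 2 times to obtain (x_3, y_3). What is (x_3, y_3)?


Step 1: Find the fundamental solution (x₁, y₁) of x² - 47y² = 1.
  Expand √47 as a continued fraction. a₀ = ⌊√47⌋ = 6; iterate m_{k+1} = d_k·a_k − m_k, d_{k+1} = (47 − m_{k+1}²)/d_k, a_{k+1} = ⌊(a₀ + m_{k+1})/d_{k+1}⌋ (starting m₀ = 0, d₀ = 1), with convergents p_k = a_k·p_{k-1} + p_{k-2}, q_k = a_k·q_{k-1} + q_{k-2} (p₋₁ = 1, q₋₁ = 0):
  k = 0: a₀ = 6; p₀/q₀ = 6/1; p₀² − 47·q₀² = 36 − 47 = -11.
  k = 1: m = 6, d = 11, a = ⌊(6 + 6)/11⌋ = 1; p/q = (1·6 + 1)/(1·1 + 0) = 7/1; p² − 47·q² = 49 − 47 = 2.
  k = 2: m = 5, d = 2, a = ⌊(6 + 5)/2⌋ = 5; p/q = (5·7 + 6)/(5·1 + 1) = 41/6; p² − 47·q² = 1681 − 1692 = -11.
  k = 3: m = 5, d = 11, a = ⌊(6 + 5)/11⌋ = 1; p/q = (1·41 + 7)/(1·6 + 1) = 48/7; p² − 47·q² = 2304 − 2303 = 1.
  The first convergent with p² − 47·q² = 1 gives the fundamental solution (x₁, y₁) = (48, 7).
Step 2: Apply the recurrence (x_{n+1}, y_{n+1}) = (x₁x_n + 47y₁y_n, x₁y_n + y₁x_n) repeatedly.
  From (x_1, y_1) = (48, 7): x_2 = 48·48 + 47·7·7 = 4607; y_2 = 48·7 + 7·48 = 672.
  From (x_2, y_2) = (4607, 672): x_3 = 48·4607 + 47·7·672 = 442224; y_3 = 48·672 + 7·4607 = 64505.
Step 3: Verify x_3² - 47·y_3² = 195562066176 - 195562066175 = 1 (should be 1). ✓

(x_1, y_1) = (48, 7); (x_3, y_3) = (442224, 64505).
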